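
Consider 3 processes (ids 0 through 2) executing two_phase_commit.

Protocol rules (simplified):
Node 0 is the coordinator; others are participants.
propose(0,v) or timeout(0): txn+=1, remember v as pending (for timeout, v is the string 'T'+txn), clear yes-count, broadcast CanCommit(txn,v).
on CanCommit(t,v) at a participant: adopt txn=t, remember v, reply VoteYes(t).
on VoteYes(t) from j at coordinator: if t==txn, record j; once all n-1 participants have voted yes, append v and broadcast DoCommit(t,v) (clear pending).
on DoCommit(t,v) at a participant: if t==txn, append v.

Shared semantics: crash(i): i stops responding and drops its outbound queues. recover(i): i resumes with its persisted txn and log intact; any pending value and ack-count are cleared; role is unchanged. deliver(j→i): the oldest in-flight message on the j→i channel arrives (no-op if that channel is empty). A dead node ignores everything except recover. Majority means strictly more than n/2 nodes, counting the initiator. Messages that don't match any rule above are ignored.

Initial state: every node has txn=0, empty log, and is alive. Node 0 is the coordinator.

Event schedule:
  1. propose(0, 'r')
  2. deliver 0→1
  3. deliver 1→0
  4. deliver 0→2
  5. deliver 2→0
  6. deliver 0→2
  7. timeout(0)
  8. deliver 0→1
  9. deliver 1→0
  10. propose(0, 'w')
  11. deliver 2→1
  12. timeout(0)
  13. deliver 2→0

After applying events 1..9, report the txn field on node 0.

step 1 propose(0,'r'): 0={coor,t=1,log=-}
step 2 deliver 0→1: 1={part,t=1,log=-}
step 3 deliver 1→0: —
step 4 deliver 0→2: 2={part,t=1,log=-}
step 5 deliver 2→0: 0={coor,t=1,log=r}
step 6 deliver 0→2: 2={part,t=1,log=r}
step 7 timeout(0): 0={coor,t=2,log=r}
step 8 deliver 0→1: 1={part,t=1,log=r}
step 9 deliver 1→0: —

2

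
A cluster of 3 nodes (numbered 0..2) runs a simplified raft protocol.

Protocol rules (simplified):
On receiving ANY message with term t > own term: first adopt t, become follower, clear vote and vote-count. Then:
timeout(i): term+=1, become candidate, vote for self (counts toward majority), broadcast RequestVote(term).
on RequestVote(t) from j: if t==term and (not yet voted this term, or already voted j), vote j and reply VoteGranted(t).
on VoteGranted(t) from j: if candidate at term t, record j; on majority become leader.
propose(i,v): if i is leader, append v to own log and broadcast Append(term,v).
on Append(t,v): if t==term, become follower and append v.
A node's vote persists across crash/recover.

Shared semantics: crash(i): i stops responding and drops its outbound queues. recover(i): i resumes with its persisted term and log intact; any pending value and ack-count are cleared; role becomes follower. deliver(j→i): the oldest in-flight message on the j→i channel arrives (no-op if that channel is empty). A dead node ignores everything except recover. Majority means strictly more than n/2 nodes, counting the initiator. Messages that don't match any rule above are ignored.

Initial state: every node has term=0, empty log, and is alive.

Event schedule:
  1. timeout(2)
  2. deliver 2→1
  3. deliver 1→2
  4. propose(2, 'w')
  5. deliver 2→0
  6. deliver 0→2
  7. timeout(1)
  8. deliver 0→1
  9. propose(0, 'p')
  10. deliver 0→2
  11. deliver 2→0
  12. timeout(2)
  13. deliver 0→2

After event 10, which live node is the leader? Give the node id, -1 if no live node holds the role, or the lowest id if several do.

2

step 1 timeout(2): 2={cand,t=1,log=-}
step 2 deliver 2→1: 1={foll,t=1,log=-}
step 3 deliver 1→2: 2={lead,t=1,log=-}
step 4 propose(2,'w'): 2={lead,t=1,log=w}
step 5 deliver 2→0: 0={foll,t=1,log=-}
step 6 deliver 0→2: —
step 7 timeout(1): 1={cand,t=2,log=-}
step 8 deliver 0→1: —
step 9 propose(0,'p'): —
step 10 deliver 0→2: —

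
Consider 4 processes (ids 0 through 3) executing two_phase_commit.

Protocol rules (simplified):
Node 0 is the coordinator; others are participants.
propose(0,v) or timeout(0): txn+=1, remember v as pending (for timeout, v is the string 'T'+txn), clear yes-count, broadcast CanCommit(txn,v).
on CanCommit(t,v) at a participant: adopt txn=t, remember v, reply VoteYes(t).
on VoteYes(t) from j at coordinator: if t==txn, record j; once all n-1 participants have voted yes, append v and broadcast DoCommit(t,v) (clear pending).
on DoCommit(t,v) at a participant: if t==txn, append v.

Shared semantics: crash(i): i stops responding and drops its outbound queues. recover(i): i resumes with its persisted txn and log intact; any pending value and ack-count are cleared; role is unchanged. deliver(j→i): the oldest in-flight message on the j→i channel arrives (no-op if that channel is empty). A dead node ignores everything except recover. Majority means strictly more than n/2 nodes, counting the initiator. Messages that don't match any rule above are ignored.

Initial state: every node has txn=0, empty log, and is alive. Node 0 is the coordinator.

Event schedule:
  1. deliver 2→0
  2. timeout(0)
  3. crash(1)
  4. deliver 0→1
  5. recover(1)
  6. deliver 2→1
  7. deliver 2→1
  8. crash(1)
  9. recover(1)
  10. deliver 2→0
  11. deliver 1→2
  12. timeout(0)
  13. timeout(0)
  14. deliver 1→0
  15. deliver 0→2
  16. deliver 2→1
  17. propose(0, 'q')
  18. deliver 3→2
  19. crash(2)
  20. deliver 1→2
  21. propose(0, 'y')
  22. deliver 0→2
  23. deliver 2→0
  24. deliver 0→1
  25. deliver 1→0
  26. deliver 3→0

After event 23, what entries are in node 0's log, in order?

step 1 deliver 2→0: —
step 2 timeout(0): 0={coor,t=1,log=-}
step 3 crash(1): 1={✗part,t=0,log=-}
step 4 deliver 0→1: —
step 5 recover(1): 1={part,t=0,log=-}
step 6 deliver 2→1: —
step 7 deliver 2→1: —
step 8 crash(1): 1={✗part,t=0,log=-}
step 9 recover(1): 1={part,t=0,log=-}
step 10 deliver 2→0: —
step 11 deliver 1→2: —
step 12 timeout(0): 0={coor,t=2,log=-}
step 13 timeout(0): 0={coor,t=3,log=-}
step 14 deliver 1→0: —
step 15 deliver 0→2: 2={part,t=1,log=-}
step 16 deliver 2→1: —
step 17 propose(0,'q'): 0={coor,t=4,log=-}
step 18 deliver 3→2: —
step 19 crash(2): 2={✗part,t=1,log=-}
step 20 deliver 1→2: —
step 21 propose(0,'y'): 0={coor,t=5,log=-}
step 22 deliver 0→2: —
step 23 deliver 2→0: —

empty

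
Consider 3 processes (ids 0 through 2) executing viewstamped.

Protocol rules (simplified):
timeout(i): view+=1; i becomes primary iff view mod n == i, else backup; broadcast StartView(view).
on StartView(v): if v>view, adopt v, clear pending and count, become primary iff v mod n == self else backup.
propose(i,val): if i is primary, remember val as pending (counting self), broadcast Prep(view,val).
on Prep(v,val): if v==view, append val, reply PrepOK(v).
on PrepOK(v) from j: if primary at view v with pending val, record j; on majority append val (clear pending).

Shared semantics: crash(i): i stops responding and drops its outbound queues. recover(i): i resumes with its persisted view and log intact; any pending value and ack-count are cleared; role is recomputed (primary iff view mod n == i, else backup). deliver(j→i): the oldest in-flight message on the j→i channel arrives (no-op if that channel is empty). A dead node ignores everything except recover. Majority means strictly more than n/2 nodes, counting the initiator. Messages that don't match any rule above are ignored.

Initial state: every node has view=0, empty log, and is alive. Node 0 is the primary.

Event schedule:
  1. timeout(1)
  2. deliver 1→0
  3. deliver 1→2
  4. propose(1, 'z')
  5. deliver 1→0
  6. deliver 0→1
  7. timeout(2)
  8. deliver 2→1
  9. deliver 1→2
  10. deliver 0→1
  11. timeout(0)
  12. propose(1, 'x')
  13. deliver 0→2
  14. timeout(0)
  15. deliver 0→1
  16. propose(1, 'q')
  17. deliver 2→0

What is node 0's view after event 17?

3

[1] timeout(1) → N1(prim v1 [-])
[2] deliver 1→0 → N0(back v1 [-])
[3] deliver 1→2 → N2(back v1 [-])
[4] propose(1,'z') → ∅
[5] deliver 1→0 → N0(back v1 [z])
[6] deliver 0→1 → N1(prim v1 [z])
[7] timeout(2) → N2(prim v2 [-])
[8] deliver 2→1 → N1(back v2 [z])
[9] deliver 1→2 → ∅
[10] deliver 0→1 → ∅
[11] timeout(0) → N0(back v2 [z])
[12] propose(1,'x') → ∅
[13] deliver 0→2 → ∅
[14] timeout(0) → N0(prim v3 [z])
[15] deliver 0→1 → ∅
[16] propose(1,'q') → ∅
[17] deliver 2→0 → ∅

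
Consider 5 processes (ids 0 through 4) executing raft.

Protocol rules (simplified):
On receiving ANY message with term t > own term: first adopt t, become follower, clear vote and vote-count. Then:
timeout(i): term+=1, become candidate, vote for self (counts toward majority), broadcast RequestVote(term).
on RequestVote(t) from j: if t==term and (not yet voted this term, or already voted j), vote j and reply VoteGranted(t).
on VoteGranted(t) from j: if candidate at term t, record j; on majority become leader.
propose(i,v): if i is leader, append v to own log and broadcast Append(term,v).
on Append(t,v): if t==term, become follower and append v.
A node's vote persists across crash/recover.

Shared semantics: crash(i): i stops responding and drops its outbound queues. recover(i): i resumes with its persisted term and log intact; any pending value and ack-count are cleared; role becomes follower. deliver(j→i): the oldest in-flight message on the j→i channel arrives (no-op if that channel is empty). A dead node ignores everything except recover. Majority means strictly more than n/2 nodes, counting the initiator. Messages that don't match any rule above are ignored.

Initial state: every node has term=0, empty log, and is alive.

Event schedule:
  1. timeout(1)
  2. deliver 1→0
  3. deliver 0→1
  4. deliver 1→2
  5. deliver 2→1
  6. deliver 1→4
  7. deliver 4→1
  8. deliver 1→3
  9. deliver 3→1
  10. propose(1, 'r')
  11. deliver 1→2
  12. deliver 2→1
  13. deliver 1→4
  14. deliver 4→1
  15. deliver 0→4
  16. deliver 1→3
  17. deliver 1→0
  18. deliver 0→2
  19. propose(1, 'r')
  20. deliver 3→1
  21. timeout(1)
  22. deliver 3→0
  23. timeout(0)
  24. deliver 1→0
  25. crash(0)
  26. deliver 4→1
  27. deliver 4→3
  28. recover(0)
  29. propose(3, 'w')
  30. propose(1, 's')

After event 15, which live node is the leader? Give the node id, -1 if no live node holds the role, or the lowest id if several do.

1

after 1 — timeout(1): n1:cand/t1/[-]
after 2 — deliver 1→0: n0:foll/t1/[-]
after 3 — deliver 0→1: ·
after 4 — deliver 1→2: n2:foll/t1/[-]
after 5 — deliver 2→1: n1:lead/t1/[-]
after 6 — deliver 1→4: n4:foll/t1/[-]
after 7 — deliver 4→1: ·
after 8 — deliver 1→3: n3:foll/t1/[-]
after 9 — deliver 3→1: ·
after 10 — propose(1,'r'): n1:lead/t1/[r]
after 11 — deliver 1→2: n2:foll/t1/[r]
after 12 — deliver 2→1: ·
after 13 — deliver 1→4: n4:foll/t1/[r]
after 14 — deliver 4→1: ·
after 15 — deliver 0→4: ·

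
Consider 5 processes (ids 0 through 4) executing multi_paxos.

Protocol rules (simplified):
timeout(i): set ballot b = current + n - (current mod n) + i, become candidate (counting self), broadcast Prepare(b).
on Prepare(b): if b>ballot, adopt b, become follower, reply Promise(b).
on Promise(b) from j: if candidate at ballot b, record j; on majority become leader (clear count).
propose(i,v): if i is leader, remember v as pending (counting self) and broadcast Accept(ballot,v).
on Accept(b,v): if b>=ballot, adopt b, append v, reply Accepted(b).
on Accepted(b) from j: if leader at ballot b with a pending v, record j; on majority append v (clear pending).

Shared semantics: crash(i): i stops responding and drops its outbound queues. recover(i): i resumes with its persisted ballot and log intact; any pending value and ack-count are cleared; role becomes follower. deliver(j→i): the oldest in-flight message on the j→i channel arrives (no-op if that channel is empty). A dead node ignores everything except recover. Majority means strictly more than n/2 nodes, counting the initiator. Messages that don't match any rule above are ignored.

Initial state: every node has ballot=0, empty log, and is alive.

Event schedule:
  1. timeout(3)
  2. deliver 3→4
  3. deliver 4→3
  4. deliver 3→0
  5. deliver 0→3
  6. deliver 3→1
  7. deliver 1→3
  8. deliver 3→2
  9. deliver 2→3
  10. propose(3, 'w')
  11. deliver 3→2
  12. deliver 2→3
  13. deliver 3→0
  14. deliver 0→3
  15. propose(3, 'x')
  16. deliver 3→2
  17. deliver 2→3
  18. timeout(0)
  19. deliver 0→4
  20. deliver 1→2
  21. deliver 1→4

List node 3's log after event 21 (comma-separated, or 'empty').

step 1 timeout(3): 3={cand,b=8,log=-}
step 2 deliver 3→4: 4={foll,b=8,log=-}
step 3 deliver 4→3: —
step 4 deliver 3→0: 0={foll,b=8,log=-}
step 5 deliver 0→3: 3={lead,b=8,log=-}
step 6 deliver 3→1: 1={foll,b=8,log=-}
step 7 deliver 1→3: —
step 8 deliver 3→2: 2={foll,b=8,log=-}
step 9 deliver 2→3: —
step 10 propose(3,'w'): —
step 11 deliver 3→2: 2={foll,b=8,log=w}
step 12 deliver 2→3: —
step 13 deliver 3→0: 0={foll,b=8,log=w}
step 14 deliver 0→3: 3={lead,b=8,log=w}
step 15 propose(3,'x'): —
step 16 deliver 3→2: 2={foll,b=8,log=w,x}
step 17 deliver 2→3: —
step 18 timeout(0): 0={cand,b=10,log=w}
step 19 deliver 0→4: 4={foll,b=10,log=-}
step 20 deliver 1→2: —
step 21 deliver 1→4: —

w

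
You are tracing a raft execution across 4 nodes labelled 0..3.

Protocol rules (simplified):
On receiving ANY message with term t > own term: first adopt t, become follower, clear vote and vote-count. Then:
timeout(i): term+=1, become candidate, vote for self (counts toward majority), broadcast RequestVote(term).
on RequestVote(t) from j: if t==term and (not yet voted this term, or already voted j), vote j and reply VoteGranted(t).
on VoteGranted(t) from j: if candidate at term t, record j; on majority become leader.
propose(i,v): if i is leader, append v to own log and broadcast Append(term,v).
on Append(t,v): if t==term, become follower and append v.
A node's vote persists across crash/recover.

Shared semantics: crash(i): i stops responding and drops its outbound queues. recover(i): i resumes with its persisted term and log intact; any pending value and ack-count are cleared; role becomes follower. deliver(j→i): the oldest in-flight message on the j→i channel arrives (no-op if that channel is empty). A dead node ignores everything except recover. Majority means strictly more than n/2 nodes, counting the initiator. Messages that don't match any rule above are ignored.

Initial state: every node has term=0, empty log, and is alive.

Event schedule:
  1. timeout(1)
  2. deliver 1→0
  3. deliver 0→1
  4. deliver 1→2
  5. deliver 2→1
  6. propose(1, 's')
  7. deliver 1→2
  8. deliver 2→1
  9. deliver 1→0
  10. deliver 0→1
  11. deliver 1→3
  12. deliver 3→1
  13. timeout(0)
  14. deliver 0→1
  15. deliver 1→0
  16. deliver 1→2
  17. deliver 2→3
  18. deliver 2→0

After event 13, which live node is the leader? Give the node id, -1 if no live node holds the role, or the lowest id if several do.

1

1. timeout(1):  <1:cand t1 ->
2. deliver 1→0:  <0:foll t1 ->
3. deliver 0→1:  nop
4. deliver 1→2:  <2:foll t1 ->
5. deliver 2→1:  <1:lead t1 ->
6. propose(1,'s'):  <1:lead t1 s>
7. deliver 1→2:  <2:foll t1 s>
8. deliver 2→1:  nop
9. deliver 1→0:  <0:foll t1 s>
10. deliver 0→1:  nop
11. deliver 1→3:  <3:foll t1 ->
12. deliver 3→1:  nop
13. timeout(0):  <0:cand t2 s>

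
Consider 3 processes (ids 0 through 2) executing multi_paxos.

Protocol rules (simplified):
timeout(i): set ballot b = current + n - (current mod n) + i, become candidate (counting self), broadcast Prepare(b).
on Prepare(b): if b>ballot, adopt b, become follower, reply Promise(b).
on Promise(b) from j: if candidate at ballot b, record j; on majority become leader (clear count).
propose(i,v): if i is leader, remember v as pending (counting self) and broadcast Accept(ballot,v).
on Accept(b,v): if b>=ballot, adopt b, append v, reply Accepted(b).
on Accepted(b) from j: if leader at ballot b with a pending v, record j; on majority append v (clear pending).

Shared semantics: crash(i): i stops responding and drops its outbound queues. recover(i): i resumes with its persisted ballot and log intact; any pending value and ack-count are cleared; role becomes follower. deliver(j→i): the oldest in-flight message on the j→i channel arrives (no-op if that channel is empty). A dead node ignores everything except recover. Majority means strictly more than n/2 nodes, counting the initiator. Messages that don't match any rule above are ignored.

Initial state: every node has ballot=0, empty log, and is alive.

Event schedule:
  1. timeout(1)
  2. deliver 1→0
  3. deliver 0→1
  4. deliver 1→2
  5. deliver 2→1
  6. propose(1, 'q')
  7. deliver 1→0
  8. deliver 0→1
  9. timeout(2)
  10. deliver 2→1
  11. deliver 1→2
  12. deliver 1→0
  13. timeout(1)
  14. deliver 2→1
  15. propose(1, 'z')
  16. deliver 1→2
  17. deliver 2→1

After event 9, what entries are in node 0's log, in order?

step 1 timeout(1): 1={cand,b=4,log=-}
step 2 deliver 1→0: 0={foll,b=4,log=-}
step 3 deliver 0→1: 1={lead,b=4,log=-}
step 4 deliver 1→2: 2={foll,b=4,log=-}
step 5 deliver 2→1: —
step 6 propose(1,'q'): —
step 7 deliver 1→0: 0={foll,b=4,log=q}
step 8 deliver 0→1: 1={lead,b=4,log=q}
step 9 timeout(2): 2={cand,b=8,log=-}

q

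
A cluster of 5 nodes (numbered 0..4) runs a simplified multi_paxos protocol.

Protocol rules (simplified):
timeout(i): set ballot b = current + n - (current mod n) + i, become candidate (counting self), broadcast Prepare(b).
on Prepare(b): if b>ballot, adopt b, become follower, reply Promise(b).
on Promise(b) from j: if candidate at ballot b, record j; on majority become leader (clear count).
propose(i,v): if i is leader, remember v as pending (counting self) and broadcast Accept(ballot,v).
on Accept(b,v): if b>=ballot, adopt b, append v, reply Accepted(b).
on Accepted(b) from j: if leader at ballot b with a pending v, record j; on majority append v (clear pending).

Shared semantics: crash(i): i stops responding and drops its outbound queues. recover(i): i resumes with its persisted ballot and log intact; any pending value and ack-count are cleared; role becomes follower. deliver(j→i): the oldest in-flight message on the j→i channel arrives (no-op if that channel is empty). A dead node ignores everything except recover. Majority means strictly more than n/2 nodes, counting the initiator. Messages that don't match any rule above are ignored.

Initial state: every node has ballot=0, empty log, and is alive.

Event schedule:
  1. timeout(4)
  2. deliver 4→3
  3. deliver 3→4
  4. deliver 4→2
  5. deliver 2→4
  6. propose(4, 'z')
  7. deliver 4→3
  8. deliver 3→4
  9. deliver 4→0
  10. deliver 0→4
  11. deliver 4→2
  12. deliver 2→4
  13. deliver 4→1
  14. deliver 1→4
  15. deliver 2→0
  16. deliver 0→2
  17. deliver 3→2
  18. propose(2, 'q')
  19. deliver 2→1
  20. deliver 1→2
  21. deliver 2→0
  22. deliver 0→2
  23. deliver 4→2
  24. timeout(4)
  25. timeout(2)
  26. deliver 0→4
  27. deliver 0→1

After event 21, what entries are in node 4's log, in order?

z

e1 timeout(4): 4[cand,b=9,-]
e2 deliver 4→3: 3[foll,b=9,-]
e3 deliver 3→4: ·
e4 deliver 4→2: 2[foll,b=9,-]
e5 deliver 2→4: 4[lead,b=9,-]
e6 propose(4,'z'): ·
e7 deliver 4→3: 3[foll,b=9,z]
e8 deliver 3→4: ·
e9 deliver 4→0: 0[foll,b=9,-]
e10 deliver 0→4: ·
e11 deliver 4→2: 2[foll,b=9,z]
e12 deliver 2→4: 4[lead,b=9,z]
e13 deliver 4→1: 1[foll,b=9,-]
e14 deliver 1→4: ·
e15 deliver 2→0: ·
e16 deliver 0→2: ·
e17 deliver 3→2: ·
e18 propose(2,'q'): ·
e19 deliver 2→1: ·
e20 deliver 1→2: ·
e21 deliver 2→0: ·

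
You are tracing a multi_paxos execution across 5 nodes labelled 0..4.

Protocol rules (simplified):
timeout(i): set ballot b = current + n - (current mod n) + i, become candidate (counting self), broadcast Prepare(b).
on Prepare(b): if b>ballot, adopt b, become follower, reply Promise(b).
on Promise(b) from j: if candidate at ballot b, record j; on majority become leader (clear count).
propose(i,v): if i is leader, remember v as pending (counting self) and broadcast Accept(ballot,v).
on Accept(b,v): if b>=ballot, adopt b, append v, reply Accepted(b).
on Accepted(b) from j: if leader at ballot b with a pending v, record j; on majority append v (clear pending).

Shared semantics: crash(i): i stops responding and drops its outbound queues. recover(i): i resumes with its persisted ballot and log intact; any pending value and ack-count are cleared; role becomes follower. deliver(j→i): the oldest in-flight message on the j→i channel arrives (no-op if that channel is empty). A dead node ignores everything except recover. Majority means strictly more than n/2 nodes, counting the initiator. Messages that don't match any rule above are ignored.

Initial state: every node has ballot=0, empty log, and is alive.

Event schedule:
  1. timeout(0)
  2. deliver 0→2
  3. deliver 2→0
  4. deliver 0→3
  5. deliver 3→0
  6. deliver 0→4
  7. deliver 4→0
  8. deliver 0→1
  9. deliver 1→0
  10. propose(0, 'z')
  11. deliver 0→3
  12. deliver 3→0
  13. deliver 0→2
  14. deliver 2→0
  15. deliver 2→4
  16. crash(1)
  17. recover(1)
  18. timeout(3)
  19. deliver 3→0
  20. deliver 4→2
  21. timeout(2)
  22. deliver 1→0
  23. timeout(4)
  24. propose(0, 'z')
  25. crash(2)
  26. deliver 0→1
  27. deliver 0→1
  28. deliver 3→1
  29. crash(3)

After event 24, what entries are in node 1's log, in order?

empty

1. timeout(0):  <0:cand b5 ->
2. deliver 0→2:  <2:foll b5 ->
3. deliver 2→0:  nop
4. deliver 0→3:  <3:foll b5 ->
5. deliver 3→0:  <0:lead b5 ->
6. deliver 0→4:  <4:foll b5 ->
7. deliver 4→0:  nop
8. deliver 0→1:  <1:foll b5 ->
9. deliver 1→0:  nop
10. propose(0,'z'):  nop
11. deliver 0→3:  <3:foll b5 z>
12. deliver 3→0:  nop
13. deliver 0→2:  <2:foll b5 z>
14. deliver 2→0:  <0:lead b5 z>
15. deliver 2→4:  nop
16. crash(1):  <1:✗foll b5 ->
17. recover(1):  <1:foll b5 ->
18. timeout(3):  <3:cand b13 z>
19. deliver 3→0:  <0:foll b13 z>
20. deliver 4→2:  nop
21. timeout(2):  <2:cand b12 z>
22. deliver 1→0:  nop
23. timeout(4):  <4:cand b14 ->
24. propose(0,'z'):  nop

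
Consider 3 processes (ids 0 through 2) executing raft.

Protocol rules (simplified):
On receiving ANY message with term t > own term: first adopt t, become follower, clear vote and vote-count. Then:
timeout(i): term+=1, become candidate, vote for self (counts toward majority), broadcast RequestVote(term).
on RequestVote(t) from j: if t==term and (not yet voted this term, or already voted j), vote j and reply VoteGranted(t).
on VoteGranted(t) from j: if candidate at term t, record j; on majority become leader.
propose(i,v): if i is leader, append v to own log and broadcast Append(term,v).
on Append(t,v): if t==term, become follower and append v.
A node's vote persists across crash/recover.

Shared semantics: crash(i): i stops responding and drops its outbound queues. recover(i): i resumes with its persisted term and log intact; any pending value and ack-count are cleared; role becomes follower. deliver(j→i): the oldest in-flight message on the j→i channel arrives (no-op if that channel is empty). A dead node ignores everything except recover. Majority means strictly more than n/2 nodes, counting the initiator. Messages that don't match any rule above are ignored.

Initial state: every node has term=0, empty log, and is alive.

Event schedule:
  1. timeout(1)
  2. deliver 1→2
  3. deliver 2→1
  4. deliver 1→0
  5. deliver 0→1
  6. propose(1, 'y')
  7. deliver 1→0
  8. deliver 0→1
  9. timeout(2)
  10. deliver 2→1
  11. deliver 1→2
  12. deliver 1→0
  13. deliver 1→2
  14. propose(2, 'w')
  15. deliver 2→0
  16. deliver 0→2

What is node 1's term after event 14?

[1] timeout(1) → N1(cand t1 [-])
[2] deliver 1→2 → N2(foll t1 [-])
[3] deliver 2→1 → N1(lead t1 [-])
[4] deliver 1→0 → N0(foll t1 [-])
[5] deliver 0→1 → ∅
[6] propose(1,'y') → N1(lead t1 [y])
[7] deliver 1→0 → N0(foll t1 [y])
[8] deliver 0→1 → ∅
[9] timeout(2) → N2(cand t2 [-])
[10] deliver 2→1 → N1(foll t2 [y])
[11] deliver 1→2 → ∅
[12] deliver 1→0 → ∅
[13] deliver 1→2 → N2(lead t2 [-])
[14] propose(2,'w') → N2(lead t2 [w])

2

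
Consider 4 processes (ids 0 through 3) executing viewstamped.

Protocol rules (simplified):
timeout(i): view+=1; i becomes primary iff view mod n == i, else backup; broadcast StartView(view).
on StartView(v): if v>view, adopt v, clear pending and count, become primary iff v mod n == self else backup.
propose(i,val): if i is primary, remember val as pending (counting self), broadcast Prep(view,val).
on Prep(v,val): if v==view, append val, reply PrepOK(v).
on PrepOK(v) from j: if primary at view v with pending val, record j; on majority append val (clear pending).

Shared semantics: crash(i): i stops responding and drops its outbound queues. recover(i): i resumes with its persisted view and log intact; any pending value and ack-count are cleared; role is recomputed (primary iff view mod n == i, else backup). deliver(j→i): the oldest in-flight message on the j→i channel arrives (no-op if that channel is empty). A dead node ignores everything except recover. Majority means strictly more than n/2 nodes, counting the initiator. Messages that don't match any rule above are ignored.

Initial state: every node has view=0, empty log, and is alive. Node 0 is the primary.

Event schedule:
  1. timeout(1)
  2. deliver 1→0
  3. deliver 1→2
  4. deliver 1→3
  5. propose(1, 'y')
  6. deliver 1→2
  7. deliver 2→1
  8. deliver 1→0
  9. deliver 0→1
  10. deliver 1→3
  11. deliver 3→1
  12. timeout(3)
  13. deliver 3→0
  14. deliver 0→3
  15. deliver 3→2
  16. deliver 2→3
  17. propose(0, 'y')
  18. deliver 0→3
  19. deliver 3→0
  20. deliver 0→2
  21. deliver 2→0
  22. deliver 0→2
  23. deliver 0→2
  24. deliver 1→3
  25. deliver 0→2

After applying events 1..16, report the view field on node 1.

step 1 timeout(1): 1={prim,v=1,log=-}
step 2 deliver 1→0: 0={back,v=1,log=-}
step 3 deliver 1→2: 2={back,v=1,log=-}
step 4 deliver 1→3: 3={back,v=1,log=-}
step 5 propose(1,'y'): —
step 6 deliver 1→2: 2={back,v=1,log=y}
step 7 deliver 2→1: —
step 8 deliver 1→0: 0={back,v=1,log=y}
step 9 deliver 0→1: 1={prim,v=1,log=y}
step 10 deliver 1→3: 3={back,v=1,log=y}
step 11 deliver 3→1: —
step 12 timeout(3): 3={back,v=2,log=y}
step 13 deliver 3→0: 0={back,v=2,log=y}
step 14 deliver 0→3: —
step 15 deliver 3→2: 2={prim,v=2,log=y}
step 16 deliver 2→3: —

1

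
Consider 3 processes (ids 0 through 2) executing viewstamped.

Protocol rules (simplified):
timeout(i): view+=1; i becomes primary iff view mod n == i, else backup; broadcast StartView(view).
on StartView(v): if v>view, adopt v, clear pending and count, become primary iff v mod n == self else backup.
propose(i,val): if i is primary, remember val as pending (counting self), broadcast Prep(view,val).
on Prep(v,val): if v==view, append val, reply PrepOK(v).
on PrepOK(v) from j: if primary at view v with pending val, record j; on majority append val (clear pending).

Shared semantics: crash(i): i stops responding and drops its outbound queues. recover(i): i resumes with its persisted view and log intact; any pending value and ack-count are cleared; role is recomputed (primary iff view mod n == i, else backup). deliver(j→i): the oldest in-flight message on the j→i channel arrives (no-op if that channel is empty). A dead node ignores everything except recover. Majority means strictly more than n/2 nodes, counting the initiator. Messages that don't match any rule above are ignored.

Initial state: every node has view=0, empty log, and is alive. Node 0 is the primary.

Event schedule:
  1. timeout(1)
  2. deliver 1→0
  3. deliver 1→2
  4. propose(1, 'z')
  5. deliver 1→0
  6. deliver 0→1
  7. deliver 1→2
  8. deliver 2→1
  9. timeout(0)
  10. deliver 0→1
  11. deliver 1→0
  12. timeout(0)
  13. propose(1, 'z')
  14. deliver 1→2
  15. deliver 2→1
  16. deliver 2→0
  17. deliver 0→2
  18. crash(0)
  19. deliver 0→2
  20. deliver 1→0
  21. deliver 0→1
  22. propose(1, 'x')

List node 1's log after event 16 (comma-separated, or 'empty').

z

step 1 timeout(1): 1={prim,v=1,log=-}
step 2 deliver 1→0: 0={back,v=1,log=-}
step 3 deliver 1→2: 2={back,v=1,log=-}
step 4 propose(1,'z'): —
step 5 deliver 1→0: 0={back,v=1,log=z}
step 6 deliver 0→1: 1={prim,v=1,log=z}
step 7 deliver 1→2: 2={back,v=1,log=z}
step 8 deliver 2→1: —
step 9 timeout(0): 0={back,v=2,log=z}
step 10 deliver 0→1: 1={back,v=2,log=z}
step 11 deliver 1→0: —
step 12 timeout(0): 0={prim,v=3,log=z}
step 13 propose(1,'z'): —
step 14 deliver 1→2: —
step 15 deliver 2→1: —
step 16 deliver 2→0: —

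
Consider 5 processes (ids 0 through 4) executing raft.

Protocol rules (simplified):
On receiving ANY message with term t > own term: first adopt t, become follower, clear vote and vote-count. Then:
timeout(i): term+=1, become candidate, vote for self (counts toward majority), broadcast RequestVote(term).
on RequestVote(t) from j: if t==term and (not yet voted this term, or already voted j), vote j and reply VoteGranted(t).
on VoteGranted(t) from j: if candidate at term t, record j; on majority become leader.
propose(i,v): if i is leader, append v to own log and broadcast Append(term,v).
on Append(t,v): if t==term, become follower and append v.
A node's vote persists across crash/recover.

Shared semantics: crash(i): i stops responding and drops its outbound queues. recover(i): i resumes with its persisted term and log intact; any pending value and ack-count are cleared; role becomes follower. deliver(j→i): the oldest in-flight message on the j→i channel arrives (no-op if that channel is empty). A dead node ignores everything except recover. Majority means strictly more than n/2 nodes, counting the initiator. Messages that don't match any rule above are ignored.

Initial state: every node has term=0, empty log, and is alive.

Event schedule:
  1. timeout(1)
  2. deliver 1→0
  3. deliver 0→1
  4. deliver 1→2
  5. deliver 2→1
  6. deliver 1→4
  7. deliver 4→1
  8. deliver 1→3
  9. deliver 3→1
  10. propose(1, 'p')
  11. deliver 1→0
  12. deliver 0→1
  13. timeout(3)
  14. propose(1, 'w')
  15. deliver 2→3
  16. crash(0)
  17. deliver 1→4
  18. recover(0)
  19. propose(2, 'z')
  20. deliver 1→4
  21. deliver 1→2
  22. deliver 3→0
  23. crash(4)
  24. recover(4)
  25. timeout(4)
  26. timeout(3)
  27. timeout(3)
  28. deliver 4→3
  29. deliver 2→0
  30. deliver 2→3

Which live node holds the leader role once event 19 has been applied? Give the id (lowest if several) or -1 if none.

after 1 — timeout(1): n1:cand/t1/[-]
after 2 — deliver 1→0: n0:foll/t1/[-]
after 3 — deliver 0→1: ·
after 4 — deliver 1→2: n2:foll/t1/[-]
after 5 — deliver 2→1: n1:lead/t1/[-]
after 6 — deliver 1→4: n4:foll/t1/[-]
after 7 — deliver 4→1: ·
after 8 — deliver 1→3: n3:foll/t1/[-]
after 9 — deliver 3→1: ·
after 10 — propose(1,'p'): n1:lead/t1/[p]
after 11 — deliver 1→0: n0:foll/t1/[p]
after 12 — deliver 0→1: ·
after 13 — timeout(3): n3:cand/t2/[-]
after 14 — propose(1,'w'): n1:lead/t1/[p,w]
after 15 — deliver 2→3: ·
after 16 — crash(0): n0:✗foll/t1/[p]
after 17 — deliver 1→4: n4:foll/t1/[p]
after 18 — recover(0): n0:foll/t1/[p]
after 19 — propose(2,'z'): ·

1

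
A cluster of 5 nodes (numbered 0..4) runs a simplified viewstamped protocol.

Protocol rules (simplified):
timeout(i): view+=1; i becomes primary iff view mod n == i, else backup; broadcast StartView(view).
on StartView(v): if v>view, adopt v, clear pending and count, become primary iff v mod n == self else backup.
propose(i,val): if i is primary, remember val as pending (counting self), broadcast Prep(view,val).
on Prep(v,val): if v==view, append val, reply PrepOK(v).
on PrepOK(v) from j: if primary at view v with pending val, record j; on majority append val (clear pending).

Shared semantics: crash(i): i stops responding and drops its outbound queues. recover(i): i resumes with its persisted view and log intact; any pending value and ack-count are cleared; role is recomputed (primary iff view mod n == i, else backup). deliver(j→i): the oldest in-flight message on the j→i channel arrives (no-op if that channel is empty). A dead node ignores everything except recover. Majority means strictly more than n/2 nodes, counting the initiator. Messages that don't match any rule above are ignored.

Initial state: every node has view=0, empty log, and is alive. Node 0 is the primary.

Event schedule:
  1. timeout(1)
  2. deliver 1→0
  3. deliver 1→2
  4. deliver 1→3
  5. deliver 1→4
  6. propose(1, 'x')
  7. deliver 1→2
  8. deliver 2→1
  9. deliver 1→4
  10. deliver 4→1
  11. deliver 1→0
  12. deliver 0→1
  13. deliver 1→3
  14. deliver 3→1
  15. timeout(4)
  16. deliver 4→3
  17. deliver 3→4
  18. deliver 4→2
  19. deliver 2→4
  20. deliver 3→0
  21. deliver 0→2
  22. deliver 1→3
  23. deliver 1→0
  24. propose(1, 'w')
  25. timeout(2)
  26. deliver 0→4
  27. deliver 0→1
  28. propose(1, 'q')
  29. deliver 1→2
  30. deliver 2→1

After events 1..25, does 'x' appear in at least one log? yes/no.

1. timeout(1):  <1:prim v1 ->
2. deliver 1→0:  <0:back v1 ->
3. deliver 1→2:  <2:back v1 ->
4. deliver 1→3:  <3:back v1 ->
5. deliver 1→4:  <4:back v1 ->
6. propose(1,'x'):  nop
7. deliver 1→2:  <2:back v1 x>
8. deliver 2→1:  nop
9. deliver 1→4:  <4:back v1 x>
10. deliver 4→1:  <1:prim v1 x>
11. deliver 1→0:  <0:back v1 x>
12. deliver 0→1:  nop
13. deliver 1→3:  <3:back v1 x>
14. deliver 3→1:  nop
15. timeout(4):  <4:back v2 x>
16. deliver 4→3:  <3:back v2 x>
17. deliver 3→4:  nop
18. deliver 4→2:  <2:prim v2 x>
19. deliver 2→4:  nop
20. deliver 3→0:  nop
21. deliver 0→2:  nop
22. deliver 1→3:  nop
23. deliver 1→0:  nop
24. propose(1,'w'):  nop
25. timeout(2):  <2:back v3 x>

yes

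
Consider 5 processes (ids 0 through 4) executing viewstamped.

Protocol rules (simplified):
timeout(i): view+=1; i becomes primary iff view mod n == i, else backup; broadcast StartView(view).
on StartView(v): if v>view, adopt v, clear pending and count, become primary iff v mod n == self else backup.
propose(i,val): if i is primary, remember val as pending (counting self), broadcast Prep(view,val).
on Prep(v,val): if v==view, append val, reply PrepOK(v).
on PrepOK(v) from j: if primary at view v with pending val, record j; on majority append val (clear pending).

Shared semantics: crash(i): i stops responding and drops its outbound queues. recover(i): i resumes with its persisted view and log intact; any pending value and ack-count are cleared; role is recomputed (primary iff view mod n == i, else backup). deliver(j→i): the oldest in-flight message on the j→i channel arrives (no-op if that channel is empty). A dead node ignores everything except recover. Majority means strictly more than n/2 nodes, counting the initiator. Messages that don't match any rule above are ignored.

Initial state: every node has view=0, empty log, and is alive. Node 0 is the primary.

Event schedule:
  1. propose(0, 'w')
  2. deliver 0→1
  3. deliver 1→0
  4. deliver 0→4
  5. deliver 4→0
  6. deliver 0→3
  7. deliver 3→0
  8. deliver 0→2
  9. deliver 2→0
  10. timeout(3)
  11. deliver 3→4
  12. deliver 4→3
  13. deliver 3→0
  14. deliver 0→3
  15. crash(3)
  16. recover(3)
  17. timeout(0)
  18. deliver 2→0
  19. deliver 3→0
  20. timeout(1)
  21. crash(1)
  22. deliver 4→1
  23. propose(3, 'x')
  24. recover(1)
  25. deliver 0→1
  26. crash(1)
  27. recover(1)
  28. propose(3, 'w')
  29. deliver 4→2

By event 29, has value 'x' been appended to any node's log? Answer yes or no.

e1 propose(0,'w'): ·
e2 deliver 0→1: 1[back,v=0,w]
e3 deliver 1→0: ·
e4 deliver 0→4: 4[back,v=0,w]
e5 deliver 4→0: 0[prim,v=0,w]
e6 deliver 0→3: 3[back,v=0,w]
e7 deliver 3→0: ·
e8 deliver 0→2: 2[back,v=0,w]
e9 deliver 2→0: ·
e10 timeout(3): 3[back,v=1,w]
e11 deliver 3→4: 4[back,v=1,w]
e12 deliver 4→3: ·
e13 deliver 3→0: 0[back,v=1,w]
e14 deliver 0→3: ·
e15 crash(3): 3[✗back,v=1,w]
e16 recover(3): 3[back,v=1,w]
e17 timeout(0): 0[back,v=2,w]
e18 deliver 2→0: ·
e19 deliver 3→0: ·
e20 timeout(1): 1[prim,v=1,w]
e21 crash(1): 1[✗prim,v=1,w]
e22 deliver 4→1: ·
e23 propose(3,'x'): ·
e24 recover(1): 1[prim,v=1,w]
e25 deliver 0→1: 1[back,v=2,w]
e26 crash(1): 1[✗back,v=2,w]
e27 recover(1): 1[back,v=2,w]
e28 propose(3,'w'): ·
e29 deliver 4→2: ·

no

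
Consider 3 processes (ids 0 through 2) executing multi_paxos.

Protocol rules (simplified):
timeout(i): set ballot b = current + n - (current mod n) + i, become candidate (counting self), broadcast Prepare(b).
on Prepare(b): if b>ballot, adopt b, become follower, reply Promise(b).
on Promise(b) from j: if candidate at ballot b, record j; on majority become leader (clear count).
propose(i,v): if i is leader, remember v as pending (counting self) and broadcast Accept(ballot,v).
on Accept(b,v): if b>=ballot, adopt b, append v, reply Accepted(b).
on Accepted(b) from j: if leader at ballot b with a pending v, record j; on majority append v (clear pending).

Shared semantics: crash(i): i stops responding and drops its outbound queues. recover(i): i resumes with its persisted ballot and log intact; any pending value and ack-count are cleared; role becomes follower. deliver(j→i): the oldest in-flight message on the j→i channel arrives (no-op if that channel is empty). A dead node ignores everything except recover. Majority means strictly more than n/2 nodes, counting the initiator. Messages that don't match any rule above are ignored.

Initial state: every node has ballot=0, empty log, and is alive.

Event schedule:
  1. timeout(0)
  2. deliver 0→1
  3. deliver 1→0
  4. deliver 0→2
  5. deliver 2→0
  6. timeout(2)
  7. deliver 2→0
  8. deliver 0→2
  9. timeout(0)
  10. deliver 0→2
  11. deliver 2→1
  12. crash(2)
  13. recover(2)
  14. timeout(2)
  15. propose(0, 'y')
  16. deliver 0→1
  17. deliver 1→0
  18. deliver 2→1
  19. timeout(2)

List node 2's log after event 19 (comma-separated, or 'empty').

1. timeout(0):  <0:cand b3 ->
2. deliver 0→1:  <1:foll b3 ->
3. deliver 1→0:  <0:lead b3 ->
4. deliver 0→2:  <2:foll b3 ->
5. deliver 2→0:  nop
6. timeout(2):  <2:cand b8 ->
7. deliver 2→0:  <0:foll b8 ->
8. deliver 0→2:  <2:lead b8 ->
9. timeout(0):  <0:cand b9 ->
10. deliver 0→2:  <2:foll b9 ->
11. deliver 2→1:  <1:foll b8 ->
12. crash(2):  <2:✗foll b9 ->
13. recover(2):  <2:foll b9 ->
14. timeout(2):  <2:cand b14 ->
15. propose(0,'y'):  nop
16. deliver 0→1:  <1:foll b9 ->
17. deliver 1→0:  <0:lead b9 ->
18. deliver 2→1:  <1:foll b14 ->
19. timeout(2):  <2:cand b17 ->

empty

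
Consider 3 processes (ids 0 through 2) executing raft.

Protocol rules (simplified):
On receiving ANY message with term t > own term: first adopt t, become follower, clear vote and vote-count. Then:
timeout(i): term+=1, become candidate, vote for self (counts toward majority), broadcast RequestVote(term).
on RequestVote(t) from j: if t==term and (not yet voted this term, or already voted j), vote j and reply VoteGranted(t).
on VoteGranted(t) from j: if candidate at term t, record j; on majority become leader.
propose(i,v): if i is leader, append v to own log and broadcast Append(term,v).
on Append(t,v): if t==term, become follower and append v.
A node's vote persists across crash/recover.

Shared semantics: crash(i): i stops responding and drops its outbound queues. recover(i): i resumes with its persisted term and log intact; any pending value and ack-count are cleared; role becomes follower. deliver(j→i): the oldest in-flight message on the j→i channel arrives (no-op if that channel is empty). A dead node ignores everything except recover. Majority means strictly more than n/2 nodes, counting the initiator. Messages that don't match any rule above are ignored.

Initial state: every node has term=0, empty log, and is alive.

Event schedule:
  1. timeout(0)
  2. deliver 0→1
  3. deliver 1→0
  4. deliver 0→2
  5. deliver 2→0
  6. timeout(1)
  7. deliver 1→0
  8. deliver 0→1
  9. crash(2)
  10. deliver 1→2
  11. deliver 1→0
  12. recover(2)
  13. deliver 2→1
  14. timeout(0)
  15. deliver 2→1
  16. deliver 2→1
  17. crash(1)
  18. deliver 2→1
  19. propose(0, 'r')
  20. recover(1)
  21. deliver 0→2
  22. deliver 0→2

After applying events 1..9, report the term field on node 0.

after 1 — timeout(0): n0:cand/t1/[-]
after 2 — deliver 0→1: n1:foll/t1/[-]
after 3 — deliver 1→0: n0:lead/t1/[-]
after 4 — deliver 0→2: n2:foll/t1/[-]
after 5 — deliver 2→0: ·
after 6 — timeout(1): n1:cand/t2/[-]
after 7 — deliver 1→0: n0:foll/t2/[-]
after 8 — deliver 0→1: n1:lead/t2/[-]
after 9 — crash(2): n2:✗foll/t1/[-]

2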